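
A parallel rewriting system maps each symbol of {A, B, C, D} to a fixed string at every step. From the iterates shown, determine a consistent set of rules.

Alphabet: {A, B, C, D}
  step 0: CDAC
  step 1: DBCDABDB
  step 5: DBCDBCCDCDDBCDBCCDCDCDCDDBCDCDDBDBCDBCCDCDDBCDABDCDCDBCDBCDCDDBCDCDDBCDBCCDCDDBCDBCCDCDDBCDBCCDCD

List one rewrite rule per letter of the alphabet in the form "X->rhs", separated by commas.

A->DAB, B->DCD, C->DB, D->C

  step 0 ⇒ step 1: CDAC ⇒ DB·C·DAB·DB
    A ↦ DAB
    C ↦ DB
    D ↦ C
    B ↦ DCD  (constrained at step 1)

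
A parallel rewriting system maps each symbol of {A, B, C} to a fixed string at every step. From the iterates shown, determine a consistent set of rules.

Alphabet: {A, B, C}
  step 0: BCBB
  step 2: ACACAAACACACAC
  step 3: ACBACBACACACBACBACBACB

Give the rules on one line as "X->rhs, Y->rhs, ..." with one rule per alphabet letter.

A->AC, B->AA, C->B

  step 2 ⇒ step 3: ACACAAACACACAC ⇒ AC·B·AC·B·AC·AC·AC·B·AC·B·AC·B·AC·B
    A ↦ AC
    C ↦ B
    B ↦ AA  (constrained at step 0)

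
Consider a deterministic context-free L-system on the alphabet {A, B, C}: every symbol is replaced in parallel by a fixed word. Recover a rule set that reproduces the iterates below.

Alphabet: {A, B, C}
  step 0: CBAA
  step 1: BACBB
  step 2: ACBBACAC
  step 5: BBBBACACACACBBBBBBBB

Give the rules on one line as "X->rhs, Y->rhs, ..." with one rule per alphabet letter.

  step 1 ⇒ step 2: BACBB ⇒ AC·B·B·AC·AC
    A ↦ B
    B ↦ AC
    C ↦ B

A->B, B->AC, C->B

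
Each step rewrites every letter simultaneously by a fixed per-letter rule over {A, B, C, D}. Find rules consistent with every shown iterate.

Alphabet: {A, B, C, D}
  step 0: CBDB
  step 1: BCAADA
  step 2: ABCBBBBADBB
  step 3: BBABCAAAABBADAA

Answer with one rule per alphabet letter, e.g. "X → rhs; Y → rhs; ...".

  step 2 ⇒ step 3: ABCBBBBADBB ⇒ BB·A·BC·A·A·A·A·BB·AD·A·A
    A ↦ BB
    B ↦ A
    C ↦ BC
    D ↦ AD

A->BB, B->A, C->BC, D->AD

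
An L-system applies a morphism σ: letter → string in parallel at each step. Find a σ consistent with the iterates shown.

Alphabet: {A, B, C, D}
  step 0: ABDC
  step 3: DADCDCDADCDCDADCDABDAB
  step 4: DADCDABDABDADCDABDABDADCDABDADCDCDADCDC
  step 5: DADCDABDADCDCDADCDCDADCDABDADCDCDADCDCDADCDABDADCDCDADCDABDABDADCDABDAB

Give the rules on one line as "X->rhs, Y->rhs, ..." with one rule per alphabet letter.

  step 4 ⇒ step 5: DADCDABDABDADCDABDABDADCDABDADCDCDADCDC ⇒ DA·DC·DA·B·DA·DC·DC·DA·DC·DC·DA·DC·DA·B·DA·DC·DC·DA·DC·DC·DA·DC·DA·B·DA·DC·DC·DA·DC·DA·B·DA·B·DA·DC·DA·B·DA·B
    A ↦ DC
    B ↦ DC
    C ↦ B
    D ↦ DA

A->DC, B->DC, C->B, D->DA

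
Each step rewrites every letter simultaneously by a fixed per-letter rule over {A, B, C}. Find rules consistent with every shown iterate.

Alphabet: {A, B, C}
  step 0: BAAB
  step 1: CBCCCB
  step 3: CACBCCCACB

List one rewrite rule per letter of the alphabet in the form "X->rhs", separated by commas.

  step 0 ⇒ step 1: BAAB ⇒ CB·C·C·CB
    A ↦ C
    B ↦ CB
    C ↦ A  (constrained at step 1)

A->C, B->CB, C->A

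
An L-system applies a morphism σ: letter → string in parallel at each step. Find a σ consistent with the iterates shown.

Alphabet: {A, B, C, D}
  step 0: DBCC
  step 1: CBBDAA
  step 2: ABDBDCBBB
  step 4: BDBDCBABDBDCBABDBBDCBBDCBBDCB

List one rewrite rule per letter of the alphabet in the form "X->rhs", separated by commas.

A->B, B->BD, C->A, D->CB

  step 1 ⇒ step 2: CBBDAA ⇒ A·BD·BD·CB·B·B
    A ↦ B
    B ↦ BD
    C ↦ A
    D ↦ CB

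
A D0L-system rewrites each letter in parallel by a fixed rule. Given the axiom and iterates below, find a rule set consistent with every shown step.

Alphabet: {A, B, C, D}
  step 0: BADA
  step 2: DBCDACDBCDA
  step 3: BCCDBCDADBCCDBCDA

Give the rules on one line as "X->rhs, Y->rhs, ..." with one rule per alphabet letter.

  step 2 ⇒ step 3: DBCDACDBCDA ⇒ BC·C·D·BC·DA·D·BC·C·D·BC·DA
    A ↦ DA
    B ↦ C
    C ↦ D
    D ↦ BC

A->DA, B->C, C->D, D->BC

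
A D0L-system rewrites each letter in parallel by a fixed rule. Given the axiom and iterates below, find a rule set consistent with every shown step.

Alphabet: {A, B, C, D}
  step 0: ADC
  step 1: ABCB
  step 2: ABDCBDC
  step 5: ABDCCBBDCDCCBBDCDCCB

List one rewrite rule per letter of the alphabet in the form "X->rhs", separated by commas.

  step 1 ⇒ step 2: ABCB ⇒ AB·DC·B·DC
    A ↦ AB
    B ↦ DC
    C ↦ B
  step 0 ⇒ step 1: ADC ⇒ AB·C·B
    D ↦ C

A->AB, B->DC, C->B, D->C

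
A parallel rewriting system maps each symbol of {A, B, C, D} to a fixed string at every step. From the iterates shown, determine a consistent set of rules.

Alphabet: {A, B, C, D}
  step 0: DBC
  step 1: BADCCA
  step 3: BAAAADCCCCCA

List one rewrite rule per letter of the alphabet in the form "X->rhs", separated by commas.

A->C, B->DCC, C->A, D->BA

  step 0 ⇒ step 1: DBC ⇒ BA·DCC·A
    B ↦ DCC
    C ↦ A
    D ↦ BA
    A ↦ C  (constrained at step 1)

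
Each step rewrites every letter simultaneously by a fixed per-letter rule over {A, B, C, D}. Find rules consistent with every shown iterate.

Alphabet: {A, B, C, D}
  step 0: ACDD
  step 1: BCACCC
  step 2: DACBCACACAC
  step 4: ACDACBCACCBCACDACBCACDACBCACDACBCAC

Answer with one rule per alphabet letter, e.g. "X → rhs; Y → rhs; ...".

  step 1 ⇒ step 2: BCACCC ⇒ D·AC·BC·AC·AC·AC
    A ↦ BC
    B ↦ D
    C ↦ AC
  step 0 ⇒ step 1: ACDD ⇒ BC·AC·C·C
    D ↦ C

A->BC, B->D, C->AC, D->C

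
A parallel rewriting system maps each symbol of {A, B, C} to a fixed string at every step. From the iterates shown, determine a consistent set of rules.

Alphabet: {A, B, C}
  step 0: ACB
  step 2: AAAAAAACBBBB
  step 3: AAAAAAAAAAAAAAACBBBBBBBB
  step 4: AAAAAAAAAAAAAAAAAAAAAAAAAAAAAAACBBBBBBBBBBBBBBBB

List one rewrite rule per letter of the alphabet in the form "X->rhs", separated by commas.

  step 3 ⇒ step 4: AAAAAAAAAAAAAAACBBBBBBBB ⇒ AA·AA·AA·AA·AA·AA·AA·AA·AA·AA·AA·AA·AA·AA·AA·AC·BB·BB·BB·BB·BB·BB·BB·BB
    A ↦ AA
    B ↦ BB
    C ↦ AC

A->AA, B->BB, C->AC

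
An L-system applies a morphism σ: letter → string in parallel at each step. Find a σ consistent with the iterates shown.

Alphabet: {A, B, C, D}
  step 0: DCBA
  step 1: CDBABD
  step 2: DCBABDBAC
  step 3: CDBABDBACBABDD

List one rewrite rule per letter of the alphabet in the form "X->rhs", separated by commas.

  step 2 ⇒ step 3: DCBABDBAC ⇒ C·D·BA·BD·BA·C·BA·BD·D
    A ↦ BD
    B ↦ BA
    C ↦ D
    D ↦ C

A->BD, B->BA, C->D, D->C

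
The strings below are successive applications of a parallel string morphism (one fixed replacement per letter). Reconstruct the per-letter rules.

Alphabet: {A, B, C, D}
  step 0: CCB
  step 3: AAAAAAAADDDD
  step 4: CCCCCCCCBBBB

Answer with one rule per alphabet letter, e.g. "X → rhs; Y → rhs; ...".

A->C, B->DD, C->AA, D->B

  step 3 ⇒ step 4: AAAAAAAADDDD ⇒ C·C·C·C·C·C·C·C·B·B·B·B
    A ↦ C
    D ↦ B
    B ↦ DD  (constrained at step 0)
    C ↦ AA  (constrained at step 0)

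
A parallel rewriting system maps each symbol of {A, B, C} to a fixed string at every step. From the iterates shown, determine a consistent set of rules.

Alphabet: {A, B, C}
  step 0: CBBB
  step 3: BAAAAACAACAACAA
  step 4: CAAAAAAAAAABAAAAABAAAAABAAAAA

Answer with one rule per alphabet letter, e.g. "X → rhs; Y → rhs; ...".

A->AA, B->C, C->BA

  step 3 ⇒ step 4: BAAAAACAACAACAA ⇒ C·AA·AA·AA·AA·AA·BA·AA·AA·BA·AA·AA·BA·AA·AA
    A ↦ AA
    B ↦ C
    C ↦ BA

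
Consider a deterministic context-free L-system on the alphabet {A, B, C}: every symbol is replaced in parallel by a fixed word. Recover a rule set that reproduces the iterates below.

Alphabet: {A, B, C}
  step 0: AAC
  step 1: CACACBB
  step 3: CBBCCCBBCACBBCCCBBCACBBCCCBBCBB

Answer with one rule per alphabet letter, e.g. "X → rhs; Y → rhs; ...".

  step 0 ⇒ step 1: AAC ⇒ CA·CA·CBB
    A ↦ CA
    C ↦ CBB
    B ↦ C  (constrained at step 1)

A->CA, B->C, C->CBB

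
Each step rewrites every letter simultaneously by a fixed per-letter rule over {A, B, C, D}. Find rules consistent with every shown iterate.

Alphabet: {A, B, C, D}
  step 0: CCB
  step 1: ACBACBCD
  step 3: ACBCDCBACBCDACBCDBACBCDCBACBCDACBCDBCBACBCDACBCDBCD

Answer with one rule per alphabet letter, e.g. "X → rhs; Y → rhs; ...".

  step 0 ⇒ step 1: CCB ⇒ ACB·ACB·CD
    B ↦ CD
    C ↦ ACB
    A ↦ CB  (constrained at step 1)
    D ↦ CDB  (constrained at step 1)

A->CB, B->CD, C->ACB, D->CDB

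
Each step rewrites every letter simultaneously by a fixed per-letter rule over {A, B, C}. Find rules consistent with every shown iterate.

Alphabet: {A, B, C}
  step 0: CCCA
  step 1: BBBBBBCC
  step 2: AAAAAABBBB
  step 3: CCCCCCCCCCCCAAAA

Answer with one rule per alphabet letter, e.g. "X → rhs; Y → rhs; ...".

A->CC, B->A, C->BB

  step 2 ⇒ step 3: AAAAAABBBB ⇒ CC·CC·CC·CC·CC·CC·A·A·A·A
    A ↦ CC
    B ↦ A
  step 0 ⇒ step 1: CCCA ⇒ BB·BB·BB·CC
    C ↦ BB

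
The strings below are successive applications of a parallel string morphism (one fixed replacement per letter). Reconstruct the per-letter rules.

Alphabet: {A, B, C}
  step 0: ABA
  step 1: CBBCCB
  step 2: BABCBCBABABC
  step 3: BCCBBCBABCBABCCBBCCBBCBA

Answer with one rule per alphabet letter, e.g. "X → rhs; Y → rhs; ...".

  step 2 ⇒ step 3: BABCBCBABABC ⇒ BC·CB·BC·BA·BC·BA·BC·CB·BC·CB·BC·BA
    A ↦ CB
    B ↦ BC
    C ↦ BA

A->CB, B->BC, C->BA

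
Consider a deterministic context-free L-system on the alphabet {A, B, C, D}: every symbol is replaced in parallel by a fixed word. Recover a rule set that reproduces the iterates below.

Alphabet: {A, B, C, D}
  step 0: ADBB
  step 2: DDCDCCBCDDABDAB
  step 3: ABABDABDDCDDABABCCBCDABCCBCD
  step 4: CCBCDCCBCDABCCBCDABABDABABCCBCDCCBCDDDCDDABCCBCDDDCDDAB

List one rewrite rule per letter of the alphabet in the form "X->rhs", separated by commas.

  step 3 ⇒ step 4: ABABDABDDCDDABABCCBCDABCCBCD ⇒ CCB·CD·CCB·CD·AB·CCB·CD·AB·AB·D·AB·AB·CCB·CD·CCB·CD·D·D·CD·D·AB·CCB·CD·D·D·CD·D·AB
    A ↦ CCB
    B ↦ CD
    C ↦ D
    D ↦ AB

A->CCB, B->CD, C->D, D->AB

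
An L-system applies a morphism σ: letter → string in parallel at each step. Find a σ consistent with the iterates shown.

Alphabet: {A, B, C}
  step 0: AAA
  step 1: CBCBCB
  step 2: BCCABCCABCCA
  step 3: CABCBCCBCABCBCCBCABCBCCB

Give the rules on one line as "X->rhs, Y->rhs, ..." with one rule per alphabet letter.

  step 2 ⇒ step 3: BCCABCCABCCA ⇒ CA·BC·BC·CB·CA·BC·BC·CB·CA·BC·BC·CB
    A ↦ CB
    B ↦ CA
    C ↦ BC

A->CB, B->CA, C->BC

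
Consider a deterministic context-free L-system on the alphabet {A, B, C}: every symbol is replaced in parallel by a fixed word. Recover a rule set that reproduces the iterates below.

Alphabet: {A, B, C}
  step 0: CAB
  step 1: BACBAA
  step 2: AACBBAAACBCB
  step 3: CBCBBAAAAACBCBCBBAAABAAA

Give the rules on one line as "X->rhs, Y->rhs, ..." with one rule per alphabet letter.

  step 2 ⇒ step 3: AACBBAAACBCB ⇒ CB·CB·BA·AA·AA·CB·CB·CB·BA·AA·BA·AA
    A ↦ CB
    B ↦ AA
    C ↦ BA

A->CB, B->AA, C->BA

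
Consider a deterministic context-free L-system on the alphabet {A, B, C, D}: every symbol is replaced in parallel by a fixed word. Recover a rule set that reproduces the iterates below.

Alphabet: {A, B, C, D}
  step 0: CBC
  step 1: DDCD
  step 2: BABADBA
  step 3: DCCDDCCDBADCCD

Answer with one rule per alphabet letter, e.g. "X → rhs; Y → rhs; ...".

  step 2 ⇒ step 3: BABADBA ⇒ DC·CD·DC·CD·BA·DC·CD
    A ↦ CD
    B ↦ DC
    D ↦ BA
  step 0 ⇒ step 1: CBC ⇒ D·DC·D
    C ↦ D

A->CD, B->DC, C->D, D->BA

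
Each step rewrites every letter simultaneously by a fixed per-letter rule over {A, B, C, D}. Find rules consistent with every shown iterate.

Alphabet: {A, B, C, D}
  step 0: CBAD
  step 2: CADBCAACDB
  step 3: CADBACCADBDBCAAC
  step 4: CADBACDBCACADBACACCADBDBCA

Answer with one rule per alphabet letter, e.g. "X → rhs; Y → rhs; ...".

  step 3 ⇒ step 4: CADBACCADBDBCAAC ⇒ CA·DB·A·C·DB·CA·CA·DB·A·C·A·C·CA·DB·DB·CA
    A ↦ DB
    B ↦ C
    C ↦ CA
    D ↦ A

A->DB, B->C, C->CA, D->A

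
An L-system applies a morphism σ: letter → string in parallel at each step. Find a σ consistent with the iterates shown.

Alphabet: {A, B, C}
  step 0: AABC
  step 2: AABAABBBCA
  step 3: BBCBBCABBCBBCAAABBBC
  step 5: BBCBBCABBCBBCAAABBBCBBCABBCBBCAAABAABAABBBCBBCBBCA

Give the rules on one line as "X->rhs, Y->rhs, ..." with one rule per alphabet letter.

A->BBC, B->A, C->B

  step 2 ⇒ step 3: AABAABBBCA ⇒ BBC·BBC·A·BBC·BBC·A·A·A·B·BBC
    A ↦ BBC
    B ↦ A
    C ↦ B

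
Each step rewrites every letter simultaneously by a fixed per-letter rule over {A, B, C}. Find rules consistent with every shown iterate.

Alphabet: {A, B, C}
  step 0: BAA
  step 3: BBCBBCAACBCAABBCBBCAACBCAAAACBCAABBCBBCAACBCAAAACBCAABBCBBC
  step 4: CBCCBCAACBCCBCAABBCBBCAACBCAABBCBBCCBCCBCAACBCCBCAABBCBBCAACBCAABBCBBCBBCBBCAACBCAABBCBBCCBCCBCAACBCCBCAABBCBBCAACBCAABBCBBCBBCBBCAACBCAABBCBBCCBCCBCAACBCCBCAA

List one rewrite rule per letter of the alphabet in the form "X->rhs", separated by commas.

A->BBC, B->CBC, C->AA

  step 3 ⇒ step 4: BBCBBCAACBCAABBCBBCAACBCAAAACBCAABBCBBCAACBCAAAACBCAABBCBBC ⇒ CBC·CBC·AA·CBC·CBC·AA·BBC·BBC·AA·CBC·AA·BBC·BBC·CBC·CBC·AA·CBC·CBC·AA·BBC·BBC·AA·CBC·AA·BBC·BBC·BBC·BBC·AA·CBC·AA·BBC·BBC·CBC·CBC·AA·CBC·CBC·AA·BBC·BBC·AA·CBC·AA·BBC·BBC·BBC·BBC·AA·CBC·AA·BBC·BBC·CBC·CBC·AA·CBC·CBC·AA
    A ↦ BBC
    B ↦ CBC
    C ↦ AA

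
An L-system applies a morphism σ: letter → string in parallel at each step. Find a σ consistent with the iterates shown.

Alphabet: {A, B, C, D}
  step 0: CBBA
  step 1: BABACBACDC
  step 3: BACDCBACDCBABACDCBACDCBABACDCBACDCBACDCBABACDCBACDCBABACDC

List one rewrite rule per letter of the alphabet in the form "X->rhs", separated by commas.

A->DC, B->BAC, C->BA, D->CDC

  step 0 ⇒ step 1: CBBA ⇒ BA·BAC·BAC·DC
    A ↦ DC
    B ↦ BAC
    C ↦ BA
    D ↦ CDC  (constrained at step 1)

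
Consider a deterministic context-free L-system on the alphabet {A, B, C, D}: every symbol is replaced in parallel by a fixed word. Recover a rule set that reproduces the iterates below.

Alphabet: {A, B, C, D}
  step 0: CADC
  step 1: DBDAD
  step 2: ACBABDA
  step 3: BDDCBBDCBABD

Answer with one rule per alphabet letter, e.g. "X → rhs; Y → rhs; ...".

A->BD, B->CB, C->D, D->A

  step 2 ⇒ step 3: ACBABDA ⇒ BD·D·CB·BD·CB·A·BD
    A ↦ BD
    B ↦ CB
    C ↦ D
    D ↦ A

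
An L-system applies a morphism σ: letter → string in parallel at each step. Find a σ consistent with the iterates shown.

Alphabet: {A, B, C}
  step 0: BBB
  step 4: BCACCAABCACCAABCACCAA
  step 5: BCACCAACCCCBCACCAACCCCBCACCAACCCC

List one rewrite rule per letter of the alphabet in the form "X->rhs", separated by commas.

  step 4 ⇒ step 5: BCACCAABCACCAABCACCAA ⇒ BC·A·CC·A·A·CC·CC·BC·A·CC·A·A·CC·CC·BC·A·CC·A·A·CC·CC
    A ↦ CC
    B ↦ BC
    C ↦ A

A->CC, B->BC, C->A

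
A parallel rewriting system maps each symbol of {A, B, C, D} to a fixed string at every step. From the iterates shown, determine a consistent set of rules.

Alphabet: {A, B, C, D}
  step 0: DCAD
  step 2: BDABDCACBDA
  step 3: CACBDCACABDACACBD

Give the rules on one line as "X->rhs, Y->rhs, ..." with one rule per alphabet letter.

A->BD, B->C, C->A, D->AC

  step 2 ⇒ step 3: BDABDCACBDA ⇒ C·AC·BD·C·AC·A·BD·A·C·AC·BD
    A ↦ BD
    B ↦ C
    C ↦ A
    D ↦ AC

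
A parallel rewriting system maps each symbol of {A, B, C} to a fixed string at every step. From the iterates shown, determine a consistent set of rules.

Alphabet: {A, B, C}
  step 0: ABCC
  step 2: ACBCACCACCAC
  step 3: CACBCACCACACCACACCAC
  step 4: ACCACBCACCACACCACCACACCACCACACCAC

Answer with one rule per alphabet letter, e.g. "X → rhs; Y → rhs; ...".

A->C, B->BC, C->AC

  step 3 ⇒ step 4: CACBCACCACACCACACCAC ⇒ AC·C·AC·BC·AC·C·AC·AC·C·AC·C·AC·AC·C·AC·C·AC·AC·C·AC
    A ↦ C
    B ↦ BC
    C ↦ AC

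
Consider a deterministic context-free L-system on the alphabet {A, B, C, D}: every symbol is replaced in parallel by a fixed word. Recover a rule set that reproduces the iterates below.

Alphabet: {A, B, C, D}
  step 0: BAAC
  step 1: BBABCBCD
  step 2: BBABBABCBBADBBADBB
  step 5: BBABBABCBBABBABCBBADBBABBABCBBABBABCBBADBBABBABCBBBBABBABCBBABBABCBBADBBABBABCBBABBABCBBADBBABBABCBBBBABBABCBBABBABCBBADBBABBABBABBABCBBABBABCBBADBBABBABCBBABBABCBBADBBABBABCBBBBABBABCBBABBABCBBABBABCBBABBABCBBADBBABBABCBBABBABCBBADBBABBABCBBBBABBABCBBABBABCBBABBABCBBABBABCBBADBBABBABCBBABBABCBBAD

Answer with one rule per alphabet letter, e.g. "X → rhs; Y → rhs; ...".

A->BC, B->BBA, C->D, D->BB

  step 1 ⇒ step 2: BBABCBCD ⇒ BBA·BBA·BC·BBA·D·BBA·D·BB
    A ↦ BC
    B ↦ BBA
    C ↦ D
    D ↦ BB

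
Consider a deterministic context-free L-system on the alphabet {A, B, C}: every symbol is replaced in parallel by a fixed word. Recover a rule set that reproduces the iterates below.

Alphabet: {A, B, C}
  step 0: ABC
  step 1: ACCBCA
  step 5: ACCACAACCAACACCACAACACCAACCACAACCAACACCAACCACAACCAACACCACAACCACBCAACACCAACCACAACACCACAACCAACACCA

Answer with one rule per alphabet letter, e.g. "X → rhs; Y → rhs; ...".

  step 0 ⇒ step 1: ABC ⇒ AC·CB·CA
    A ↦ AC
    B ↦ CB
    C ↦ CA

A->AC, B->CB, C->CA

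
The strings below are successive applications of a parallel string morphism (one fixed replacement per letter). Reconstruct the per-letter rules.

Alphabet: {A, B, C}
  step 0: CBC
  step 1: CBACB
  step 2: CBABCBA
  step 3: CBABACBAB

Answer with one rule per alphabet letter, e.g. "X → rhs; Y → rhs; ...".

A->B, B->A, C->CB

  step 2 ⇒ step 3: CBABCBA ⇒ CB·A·B·A·CB·A·B
    A ↦ B
    B ↦ A
    C ↦ CB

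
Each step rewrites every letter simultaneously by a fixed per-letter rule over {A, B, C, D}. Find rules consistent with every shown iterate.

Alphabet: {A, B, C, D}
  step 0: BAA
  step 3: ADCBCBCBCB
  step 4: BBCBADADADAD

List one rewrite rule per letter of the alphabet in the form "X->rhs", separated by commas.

  step 3 ⇒ step 4: ADCBCBCBCB ⇒ BB·CB·A·D·A·D·A·D·A·D
    A ↦ BB
    B ↦ D
    C ↦ A
    D ↦ CB

A->BB, B->D, C->A, D->CB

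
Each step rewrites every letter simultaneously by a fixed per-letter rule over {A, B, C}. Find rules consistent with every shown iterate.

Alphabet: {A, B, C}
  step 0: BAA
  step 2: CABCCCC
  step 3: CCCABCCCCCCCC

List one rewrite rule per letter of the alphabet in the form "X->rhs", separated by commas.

A->C, B->AB, C->CC

  step 2 ⇒ step 3: CABCCCC ⇒ CC·C·AB·CC·CC·CC·CC
    A ↦ C
    B ↦ AB
    C ↦ CC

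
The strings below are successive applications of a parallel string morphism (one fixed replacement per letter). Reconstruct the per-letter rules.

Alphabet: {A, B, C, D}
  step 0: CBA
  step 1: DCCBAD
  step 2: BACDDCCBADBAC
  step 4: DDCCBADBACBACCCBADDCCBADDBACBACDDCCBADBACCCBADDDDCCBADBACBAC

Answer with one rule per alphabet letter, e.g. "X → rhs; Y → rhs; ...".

A->BAD, B->CC, C->D, D->BAC

  step 1 ⇒ step 2: DCCBAD ⇒ BAC·D·D·CC·BAD·BAC
    A ↦ BAD
    B ↦ CC
    C ↦ D
    D ↦ BAC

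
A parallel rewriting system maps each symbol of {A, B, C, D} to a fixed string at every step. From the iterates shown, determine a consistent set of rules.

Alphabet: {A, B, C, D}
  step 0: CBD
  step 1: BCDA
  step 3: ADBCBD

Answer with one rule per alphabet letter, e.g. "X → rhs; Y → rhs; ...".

A->B, B->D, C->BC, D->A

  step 0 ⇒ step 1: CBD ⇒ BC·D·A
    B ↦ D
    C ↦ BC
    D ↦ A
    A ↦ B  (constrained at step 1)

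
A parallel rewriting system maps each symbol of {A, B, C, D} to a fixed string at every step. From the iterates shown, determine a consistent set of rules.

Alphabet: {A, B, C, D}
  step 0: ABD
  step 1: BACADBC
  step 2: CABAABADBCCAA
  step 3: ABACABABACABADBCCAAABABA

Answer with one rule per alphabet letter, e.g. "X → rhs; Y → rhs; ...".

A->BA, B->CA, C->A, D->DBC

  step 2 ⇒ step 3: CABAABADBCCAA ⇒ A·BA·CA·BA·BA·CA·BA·DBC·CA·A·A·BA·BA
    A ↦ BA
    B ↦ CA
    C ↦ A
    D ↦ DBC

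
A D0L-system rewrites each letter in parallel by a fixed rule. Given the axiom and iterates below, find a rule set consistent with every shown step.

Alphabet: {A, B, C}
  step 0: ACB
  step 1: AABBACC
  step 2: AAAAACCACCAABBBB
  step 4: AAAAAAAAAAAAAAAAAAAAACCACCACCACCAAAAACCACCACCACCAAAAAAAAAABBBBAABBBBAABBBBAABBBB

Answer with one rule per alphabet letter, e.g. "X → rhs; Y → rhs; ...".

A->AA, B->ACC, C->BB

  step 1 ⇒ step 2: AABBACC ⇒ AA·AA·ACC·ACC·AA·BB·BB
    A ↦ AA
    B ↦ ACC
    C ↦ BB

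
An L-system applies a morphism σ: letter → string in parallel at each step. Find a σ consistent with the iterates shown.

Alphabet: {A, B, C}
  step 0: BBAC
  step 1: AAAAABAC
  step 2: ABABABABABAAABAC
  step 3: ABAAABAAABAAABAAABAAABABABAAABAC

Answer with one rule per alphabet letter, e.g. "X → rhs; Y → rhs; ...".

  step 2 ⇒ step 3: ABABABABABAAABAC ⇒ AB·AA·AB·AA·AB·AA·AB·AA·AB·AA·AB·AB·AB·AA·AB·AC
    A ↦ AB
    B ↦ AA
    C ↦ AC

A->AB, B->AA, C->AC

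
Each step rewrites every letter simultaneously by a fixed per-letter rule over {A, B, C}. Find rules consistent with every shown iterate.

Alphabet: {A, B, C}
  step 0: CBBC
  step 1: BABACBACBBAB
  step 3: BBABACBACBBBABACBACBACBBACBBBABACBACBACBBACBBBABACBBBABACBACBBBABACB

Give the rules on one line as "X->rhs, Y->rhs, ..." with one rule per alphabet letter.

  step 0 ⇒ step 1: CBBC ⇒ BAB·ACB·ACB·BAB
    B ↦ ACB
    C ↦ BAB
    A ↦ B  (constrained at step 1)

A->B, B->ACB, C->BAB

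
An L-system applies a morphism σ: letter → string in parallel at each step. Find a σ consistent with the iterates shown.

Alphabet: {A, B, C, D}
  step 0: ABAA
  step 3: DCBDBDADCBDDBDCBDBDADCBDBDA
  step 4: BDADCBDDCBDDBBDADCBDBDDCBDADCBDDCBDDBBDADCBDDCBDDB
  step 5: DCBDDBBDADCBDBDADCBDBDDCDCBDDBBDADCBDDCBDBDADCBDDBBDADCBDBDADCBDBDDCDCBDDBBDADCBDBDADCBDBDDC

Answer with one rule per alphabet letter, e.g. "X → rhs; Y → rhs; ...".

A->DB, B->DC, C->A, D->BD

  step 4 ⇒ step 5: BDADCBDDCBDDBBDADCBDBDDCBDADCBDDCBDDBBDADCBDDCBDDB ⇒ DC·BD·DB·BD·A·DC·BD·BD·A·DC·BD·BD·DC·DC·BD·DB·BD·A·DC·BD·DC·BD·BD·A·DC·BD·DB·BD·A·DC·BD·BD·A·DC·BD·BD·DC·DC·BD·DB·BD·A·DC·BD·BD·A·DC·BD·BD·DC
    A ↦ DB
    B ↦ DC
    C ↦ A
    D ↦ BD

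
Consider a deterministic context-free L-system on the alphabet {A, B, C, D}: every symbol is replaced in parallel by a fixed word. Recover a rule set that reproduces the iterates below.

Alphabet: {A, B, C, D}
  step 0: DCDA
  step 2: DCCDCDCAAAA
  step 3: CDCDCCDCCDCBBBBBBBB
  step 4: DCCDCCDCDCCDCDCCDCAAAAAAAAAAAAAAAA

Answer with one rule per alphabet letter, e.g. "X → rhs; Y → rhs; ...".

A->BB, B->AA, C->DC, D->C

  step 3 ⇒ step 4: CDCDCCDCCDCBBBBBBBB ⇒ DC·C·DC·C·DC·DC·C·DC·DC·C·DC·AA·AA·AA·AA·AA·AA·AA·AA
    B ↦ AA
    C ↦ DC
    D ↦ C
  step 2 ⇒ step 3: DCCDCDCAAAA ⇒ C·DC·DC·C·DC·C·DC·BB·BB·BB·BB
    A ↦ BB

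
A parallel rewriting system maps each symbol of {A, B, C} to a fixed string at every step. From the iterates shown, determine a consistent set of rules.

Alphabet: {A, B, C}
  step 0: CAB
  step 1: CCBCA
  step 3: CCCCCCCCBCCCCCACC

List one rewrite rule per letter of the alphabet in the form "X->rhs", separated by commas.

  step 0 ⇒ step 1: CAB ⇒ CC·BC·A
    A ↦ BC
    B ↦ A
    C ↦ CC

A->BC, B->A, C->CC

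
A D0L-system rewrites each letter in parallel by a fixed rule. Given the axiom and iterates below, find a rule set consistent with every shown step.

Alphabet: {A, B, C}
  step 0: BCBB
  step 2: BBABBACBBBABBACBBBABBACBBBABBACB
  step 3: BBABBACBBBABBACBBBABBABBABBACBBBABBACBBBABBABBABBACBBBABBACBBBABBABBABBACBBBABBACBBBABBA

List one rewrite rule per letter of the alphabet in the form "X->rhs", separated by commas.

A->CB, B->BBA, C->BBA

  step 2 ⇒ step 3: BBABBACBBBABBACBBBABBACBBBABBACB ⇒ BBA·BBA·CB·BBA·BBA·CB·BBA·BBA·BBA·BBA·CB·BBA·BBA·CB·BBA·BBA·BBA·BBA·CB·BBA·BBA·CB·BBA·BBA·BBA·BBA·CB·BBA·BBA·CB·BBA·BBA
    A ↦ CB
    B ↦ BBA
    C ↦ BBA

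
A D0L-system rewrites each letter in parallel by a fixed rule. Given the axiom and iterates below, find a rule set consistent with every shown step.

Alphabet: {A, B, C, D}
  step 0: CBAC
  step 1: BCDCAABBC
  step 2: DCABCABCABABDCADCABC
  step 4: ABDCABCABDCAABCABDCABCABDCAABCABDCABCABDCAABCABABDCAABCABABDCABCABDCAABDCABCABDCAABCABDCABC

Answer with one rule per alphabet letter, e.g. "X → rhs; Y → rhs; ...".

  step 1 ⇒ step 2: BCDCAABBC ⇒ DCA·BC·A·BC·AB·AB·DCA·DCA·BC
    A ↦ AB
    B ↦ DCA
    C ↦ BC
    D ↦ A

A->AB, B->DCA, C->BC, D->A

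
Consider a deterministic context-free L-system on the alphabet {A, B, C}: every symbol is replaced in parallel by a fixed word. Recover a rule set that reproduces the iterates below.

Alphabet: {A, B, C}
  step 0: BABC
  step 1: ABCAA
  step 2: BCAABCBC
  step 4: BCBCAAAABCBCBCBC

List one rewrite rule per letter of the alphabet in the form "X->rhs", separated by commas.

A->BC, B->A, C->A

  step 1 ⇒ step 2: ABCAA ⇒ BC·A·A·BC·BC
    A ↦ BC
    B ↦ A
    C ↦ A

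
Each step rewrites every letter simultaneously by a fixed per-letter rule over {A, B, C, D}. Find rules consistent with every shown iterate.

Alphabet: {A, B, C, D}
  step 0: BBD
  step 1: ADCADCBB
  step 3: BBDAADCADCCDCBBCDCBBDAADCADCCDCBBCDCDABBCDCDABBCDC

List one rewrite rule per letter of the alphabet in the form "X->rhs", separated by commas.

  step 0 ⇒ step 1: BBD ⇒ ADC·ADC·BB
    B ↦ ADC
    D ↦ BB
    A ↦ DA  (constrained at step 1)
    C ↦ CDC  (constrained at step 1)

A->DA, B->ADC, C->CDC, D->BB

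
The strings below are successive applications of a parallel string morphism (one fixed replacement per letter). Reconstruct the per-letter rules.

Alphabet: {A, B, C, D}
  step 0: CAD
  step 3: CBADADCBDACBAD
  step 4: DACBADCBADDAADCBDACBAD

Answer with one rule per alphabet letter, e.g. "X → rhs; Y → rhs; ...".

  step 3 ⇒ step 4: CBADADCBDACBAD ⇒ D·A·CB·AD·CB·AD·D·A·AD·CB·D·A·CB·AD
    A ↦ CB
    B ↦ A
    C ↦ D
    D ↦ AD

A->CB, B->A, C->D, D->AD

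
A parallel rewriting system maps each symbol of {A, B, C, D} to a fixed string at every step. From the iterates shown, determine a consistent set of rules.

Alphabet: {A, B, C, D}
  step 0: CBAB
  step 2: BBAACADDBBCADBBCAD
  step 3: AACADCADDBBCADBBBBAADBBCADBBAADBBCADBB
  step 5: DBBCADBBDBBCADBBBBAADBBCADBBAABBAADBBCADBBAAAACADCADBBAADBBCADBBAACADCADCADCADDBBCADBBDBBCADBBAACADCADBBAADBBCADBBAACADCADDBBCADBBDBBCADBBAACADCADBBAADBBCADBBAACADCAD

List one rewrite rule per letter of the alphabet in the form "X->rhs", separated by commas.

A->CAD, B->A, C->DBB, D->BB

  step 2 ⇒ step 3: BBAACADDBBCADBBCAD ⇒ A·A·CAD·CAD·DBB·CAD·BB·BB·A·A·DBB·CAD·BB·A·A·DBB·CAD·BB
    A ↦ CAD
    B ↦ A
    C ↦ DBB
    D ↦ BB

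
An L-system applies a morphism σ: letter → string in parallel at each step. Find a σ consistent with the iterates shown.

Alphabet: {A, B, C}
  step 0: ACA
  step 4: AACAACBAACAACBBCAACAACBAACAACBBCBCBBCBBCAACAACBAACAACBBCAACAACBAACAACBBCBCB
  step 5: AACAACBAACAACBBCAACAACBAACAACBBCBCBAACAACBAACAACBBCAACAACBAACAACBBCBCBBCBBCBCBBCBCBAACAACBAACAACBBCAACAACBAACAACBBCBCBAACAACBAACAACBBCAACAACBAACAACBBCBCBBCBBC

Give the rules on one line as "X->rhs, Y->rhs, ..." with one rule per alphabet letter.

  step 4 ⇒ step 5: AACAACBAACAACBBCAACAACBAACAACBBCBCBBCBBCAACAACBAACAACBBCAACAACBAACAACBBCBCB ⇒ AAC·AAC·B·AAC·AAC·B·BC·AAC·AAC·B·AAC·AAC·B·BC·BC·B·AAC·AAC·B·AAC·AAC·B·BC·AAC·AAC·B·AAC·AAC·B·BC·BC·B·BC·B·BC·BC·B·BC·BC·B·AAC·AAC·B·AAC·AAC·B·BC·AAC·AAC·B·AAC·AAC·B·BC·BC·B·AAC·AAC·B·AAC·AAC·B·BC·AAC·AAC·B·AAC·AAC·B·BC·BC·B·BC·B·BC
    A ↦ AAC
    B ↦ BC
    C ↦ B

A->AAC, B->BC, C->B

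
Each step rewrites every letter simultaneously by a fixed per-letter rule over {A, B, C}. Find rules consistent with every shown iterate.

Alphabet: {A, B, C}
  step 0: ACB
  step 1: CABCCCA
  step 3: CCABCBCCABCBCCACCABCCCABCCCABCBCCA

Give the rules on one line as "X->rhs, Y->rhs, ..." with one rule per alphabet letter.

  step 0 ⇒ step 1: ACB ⇒ CA·BC·CCA
    A ↦ CA
    B ↦ CCA
    C ↦ BC

A->CA, B->CCA, C->BC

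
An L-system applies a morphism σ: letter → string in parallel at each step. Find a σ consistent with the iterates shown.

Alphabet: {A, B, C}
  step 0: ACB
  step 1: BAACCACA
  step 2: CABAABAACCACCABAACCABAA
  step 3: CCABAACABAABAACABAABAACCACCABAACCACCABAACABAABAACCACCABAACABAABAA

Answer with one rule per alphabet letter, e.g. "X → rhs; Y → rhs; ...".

A->BAA, B->CA, C->CCA

  step 2 ⇒ step 3: CABAABAACCACCABAACCABAA ⇒ CCA·BAA·CA·BAA·BAA·CA·BAA·BAA·CCA·CCA·BAA·CCA·CCA·BAA·CA·BAA·BAA·CCA·CCA·BAA·CA·BAA·BAA
    A ↦ BAA
    B ↦ CA
    C ↦ CCA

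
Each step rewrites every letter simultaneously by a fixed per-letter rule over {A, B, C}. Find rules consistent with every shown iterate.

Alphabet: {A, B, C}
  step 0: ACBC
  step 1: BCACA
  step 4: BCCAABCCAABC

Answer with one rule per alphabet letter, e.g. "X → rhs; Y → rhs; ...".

  step 0 ⇒ step 1: ACBC ⇒ BC·A·C·A
    A ↦ BC
    B ↦ C
    C ↦ A

A->BC, B->C, C->A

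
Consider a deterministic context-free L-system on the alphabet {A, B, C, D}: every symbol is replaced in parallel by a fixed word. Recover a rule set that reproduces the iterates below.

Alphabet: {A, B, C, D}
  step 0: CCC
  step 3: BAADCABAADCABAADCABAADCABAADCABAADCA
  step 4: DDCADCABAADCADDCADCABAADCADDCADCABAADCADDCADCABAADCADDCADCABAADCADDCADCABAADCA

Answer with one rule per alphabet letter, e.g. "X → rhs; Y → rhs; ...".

A->DCA, B->D, C->AA, D->B

  step 3 ⇒ step 4: BAADCABAADCABAADCABAADCABAADCABAADCA ⇒ D·DCA·DCA·B·AA·DCA·D·DCA·DCA·B·AA·DCA·D·DCA·DCA·B·AA·DCA·D·DCA·DCA·B·AA·DCA·D·DCA·DCA·B·AA·DCA·D·DCA·DCA·B·AA·DCA
    A ↦ DCA
    B ↦ D
    C ↦ AA
    D ↦ B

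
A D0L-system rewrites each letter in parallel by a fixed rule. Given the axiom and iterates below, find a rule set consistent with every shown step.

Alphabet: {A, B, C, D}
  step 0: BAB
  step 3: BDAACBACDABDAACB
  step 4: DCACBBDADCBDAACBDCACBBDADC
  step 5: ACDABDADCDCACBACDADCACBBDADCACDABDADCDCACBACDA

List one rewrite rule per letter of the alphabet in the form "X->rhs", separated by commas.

A->B, B->DC, C->DA, D->AC

  step 4 ⇒ step 5: DCACBBDADCBDAACBDCACBBDADC ⇒ AC·DA·B·DA·DC·DC·AC·B·AC·DA·DC·AC·B·B·DA·DC·AC·DA·B·DA·DC·DC·AC·B·AC·DA
    A ↦ B
    B ↦ DC
    C ↦ DA
    D ↦ AC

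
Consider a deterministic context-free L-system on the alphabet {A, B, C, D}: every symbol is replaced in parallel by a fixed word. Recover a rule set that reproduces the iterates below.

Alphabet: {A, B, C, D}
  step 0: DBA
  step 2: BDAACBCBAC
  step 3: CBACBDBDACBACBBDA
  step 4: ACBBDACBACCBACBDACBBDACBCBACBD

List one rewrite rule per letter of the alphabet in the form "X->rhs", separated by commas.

A->BD, B->CB, C->A, D->AC

  step 3 ⇒ step 4: CBACBDBDACBACBBDA ⇒ A·CB·BD·A·CB·AC·CB·AC·BD·A·CB·BD·A·CB·CB·AC·BD
    A ↦ BD
    B ↦ CB
    C ↦ A
    D ↦ AC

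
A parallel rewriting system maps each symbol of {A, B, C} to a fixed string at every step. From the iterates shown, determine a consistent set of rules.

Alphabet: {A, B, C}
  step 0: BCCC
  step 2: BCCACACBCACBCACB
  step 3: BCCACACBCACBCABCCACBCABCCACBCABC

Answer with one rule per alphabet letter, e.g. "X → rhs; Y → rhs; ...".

  step 2 ⇒ step 3: BCCACACBCACBCACB ⇒ BC·CA·CA·CB·CA·CB·CA·BC·CA·CB·CA·BC·CA·CB·CA·BC
    A ↦ CB
    B ↦ BC
    C ↦ CA

A->CB, B->BC, C->CA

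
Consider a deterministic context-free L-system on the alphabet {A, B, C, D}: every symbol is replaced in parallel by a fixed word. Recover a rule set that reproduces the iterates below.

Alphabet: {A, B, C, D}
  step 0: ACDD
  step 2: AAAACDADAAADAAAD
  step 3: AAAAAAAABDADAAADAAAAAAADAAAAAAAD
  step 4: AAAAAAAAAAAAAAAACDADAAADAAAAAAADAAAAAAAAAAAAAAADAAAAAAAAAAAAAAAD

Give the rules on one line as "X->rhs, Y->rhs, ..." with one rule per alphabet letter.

A->AA, B->CD, C->BD, D->AD

  step 3 ⇒ step 4: AAAAAAAABDADAAADAAAAAAADAAAAAAAD ⇒ AA·AA·AA·AA·AA·AA·AA·AA·CD·AD·AA·AD·AA·AA·AA·AD·AA·AA·AA·AA·AA·AA·AA·AD·AA·AA·AA·AA·AA·AA·AA·AD
    A ↦ AA
    B ↦ CD
    D ↦ AD
  step 2 ⇒ step 3: AAAACDADAAADAAAD ⇒ AA·AA·AA·AA·BD·AD·AA·AD·AA·AA·AA·AD·AA·AA·AA·AD
    C ↦ BD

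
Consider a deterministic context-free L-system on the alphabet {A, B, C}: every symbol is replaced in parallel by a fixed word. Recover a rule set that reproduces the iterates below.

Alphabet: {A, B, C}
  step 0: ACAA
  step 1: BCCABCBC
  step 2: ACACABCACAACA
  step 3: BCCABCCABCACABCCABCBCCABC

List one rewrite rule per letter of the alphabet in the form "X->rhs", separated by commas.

  step 2 ⇒ step 3: ACACABCACAACA ⇒ BC·CA·BC·CA·BC·A·CA·BC·CA·BC·BC·CA·BC
    A ↦ BC
    B ↦ A
    C ↦ CA

A->BC, B->A, C->CA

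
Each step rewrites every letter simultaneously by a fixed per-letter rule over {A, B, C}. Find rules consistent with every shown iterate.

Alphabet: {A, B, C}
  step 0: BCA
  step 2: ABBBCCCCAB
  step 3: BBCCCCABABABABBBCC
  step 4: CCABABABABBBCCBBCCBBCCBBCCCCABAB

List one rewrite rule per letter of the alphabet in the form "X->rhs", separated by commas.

A->BBC, B->C, C->AB

  step 3 ⇒ step 4: BBCCCCABABABABBBCC ⇒ C·C·AB·AB·AB·AB·BBC·C·BBC·C·BBC·C·BBC·C·C·C·AB·AB
    A ↦ BBC
    B ↦ C
    C ↦ AB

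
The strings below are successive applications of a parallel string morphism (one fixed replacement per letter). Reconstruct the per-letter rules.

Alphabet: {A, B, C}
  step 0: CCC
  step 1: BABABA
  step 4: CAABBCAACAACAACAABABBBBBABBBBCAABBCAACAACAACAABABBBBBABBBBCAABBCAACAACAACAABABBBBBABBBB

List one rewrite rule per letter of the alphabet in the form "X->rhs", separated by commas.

A->BB, B->CAA, C->BA

  step 0 ⇒ step 1: CCC ⇒ BA·BA·BA
    C ↦ BA
    A ↦ BB  (constrained at step 1)
    B ↦ CAA  (constrained at step 1)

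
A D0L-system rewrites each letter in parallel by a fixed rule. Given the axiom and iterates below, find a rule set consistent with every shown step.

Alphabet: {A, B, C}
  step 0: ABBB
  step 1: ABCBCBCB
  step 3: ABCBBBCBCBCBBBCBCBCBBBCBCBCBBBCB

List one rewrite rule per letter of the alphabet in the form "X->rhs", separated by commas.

  step 0 ⇒ step 1: ABBB ⇒ AB·CB·CB·CB
    A ↦ AB
    B ↦ CB
    C ↦ BB  (constrained at step 1)

A->AB, B->CB, C->BB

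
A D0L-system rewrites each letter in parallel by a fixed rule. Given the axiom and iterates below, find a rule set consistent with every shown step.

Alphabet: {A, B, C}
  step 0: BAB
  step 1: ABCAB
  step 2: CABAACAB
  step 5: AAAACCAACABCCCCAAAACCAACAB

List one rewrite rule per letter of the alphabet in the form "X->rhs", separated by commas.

  step 1 ⇒ step 2: ABCAB ⇒ C·AB·AA·C·AB
    A ↦ C
    B ↦ AB
    C ↦ AA

A->C, B->AB, C->AA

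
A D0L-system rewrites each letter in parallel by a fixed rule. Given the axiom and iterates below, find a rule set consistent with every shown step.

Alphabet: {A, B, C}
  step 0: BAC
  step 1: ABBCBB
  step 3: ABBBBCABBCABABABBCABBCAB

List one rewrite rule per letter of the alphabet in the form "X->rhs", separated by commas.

  step 0 ⇒ step 1: BAC ⇒ AB·BC·BB
    A ↦ BC
    B ↦ AB
    C ↦ BB

A->BC, B->AB, C->BB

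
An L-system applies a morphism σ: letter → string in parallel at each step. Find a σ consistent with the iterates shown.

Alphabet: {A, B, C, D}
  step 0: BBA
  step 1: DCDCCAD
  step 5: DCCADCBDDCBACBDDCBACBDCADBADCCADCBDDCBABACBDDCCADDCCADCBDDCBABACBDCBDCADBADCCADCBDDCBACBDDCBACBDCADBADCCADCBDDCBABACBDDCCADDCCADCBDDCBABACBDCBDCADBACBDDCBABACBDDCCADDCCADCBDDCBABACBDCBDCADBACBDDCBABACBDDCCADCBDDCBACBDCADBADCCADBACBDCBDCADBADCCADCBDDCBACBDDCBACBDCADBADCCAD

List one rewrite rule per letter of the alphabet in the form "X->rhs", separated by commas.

  step 0 ⇒ step 1: BBA ⇒ DC·DC·CAD
    A ↦ CAD
    B ↦ DC
    C ↦ CBD  (constrained at step 1)
    D ↦ BA  (constrained at step 1)

A->CAD, B->DC, C->CBD, D->BA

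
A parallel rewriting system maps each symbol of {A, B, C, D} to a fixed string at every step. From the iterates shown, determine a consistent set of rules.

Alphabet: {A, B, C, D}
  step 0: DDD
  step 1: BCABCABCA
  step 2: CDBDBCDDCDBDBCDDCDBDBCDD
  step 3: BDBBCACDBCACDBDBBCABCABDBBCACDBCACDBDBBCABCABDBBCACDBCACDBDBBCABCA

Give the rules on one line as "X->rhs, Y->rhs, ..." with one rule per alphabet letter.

A->CDD, B->CD, C->BDB, D->BCA

  step 2 ⇒ step 3: CDBDBCDDCDBDBCDDCDBDBCDD ⇒ BDB·BCA·CD·BCA·CD·BDB·BCA·BCA·BDB·BCA·CD·BCA·CD·BDB·BCA·BCA·BDB·BCA·CD·BCA·CD·BDB·BCA·BCA
    B ↦ CD
    C ↦ BDB
    D ↦ BCA
  step 1 ⇒ step 2: BCABCABCA ⇒ CD·BDB·CDD·CD·BDB·CDD·CD·BDB·CDD
    A ↦ CDD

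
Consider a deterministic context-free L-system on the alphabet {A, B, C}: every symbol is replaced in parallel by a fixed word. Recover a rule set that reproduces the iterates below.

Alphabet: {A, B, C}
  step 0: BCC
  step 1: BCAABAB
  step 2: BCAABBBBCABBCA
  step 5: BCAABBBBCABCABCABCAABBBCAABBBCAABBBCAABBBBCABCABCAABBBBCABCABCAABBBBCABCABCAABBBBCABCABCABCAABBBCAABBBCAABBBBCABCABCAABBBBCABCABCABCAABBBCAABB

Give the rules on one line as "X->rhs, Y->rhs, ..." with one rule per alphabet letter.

  step 1 ⇒ step 2: BCAABAB ⇒ BCA·AB·B·B·BCA·B·BCA
    A ↦ B
    B ↦ BCA
    C ↦ AB

A->B, B->BCA, C->AB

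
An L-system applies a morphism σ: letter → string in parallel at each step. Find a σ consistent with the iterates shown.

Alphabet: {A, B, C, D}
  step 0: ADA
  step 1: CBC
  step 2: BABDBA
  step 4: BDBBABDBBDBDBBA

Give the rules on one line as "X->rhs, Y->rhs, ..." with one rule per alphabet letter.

A->C, B->BD, C->BA, D->B

  step 1 ⇒ step 2: CBC ⇒ BA·BD·BA
    B ↦ BD
    C ↦ BA
  step 0 ⇒ step 1: ADA ⇒ C·B·C
    A ↦ C
  step 0 ⇒ step 1: ADA ⇒ C·B·C
    D ↦ B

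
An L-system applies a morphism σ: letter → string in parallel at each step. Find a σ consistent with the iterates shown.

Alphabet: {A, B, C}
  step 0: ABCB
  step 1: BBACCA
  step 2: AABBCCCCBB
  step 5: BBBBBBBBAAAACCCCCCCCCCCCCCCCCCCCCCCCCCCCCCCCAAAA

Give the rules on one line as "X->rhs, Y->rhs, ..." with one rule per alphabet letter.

  step 1 ⇒ step 2: BBACCA ⇒ A·A·BB·CC·CC·BB
    A ↦ BB
    B ↦ A
    C ↦ CC

A->BB, B->A, C->CC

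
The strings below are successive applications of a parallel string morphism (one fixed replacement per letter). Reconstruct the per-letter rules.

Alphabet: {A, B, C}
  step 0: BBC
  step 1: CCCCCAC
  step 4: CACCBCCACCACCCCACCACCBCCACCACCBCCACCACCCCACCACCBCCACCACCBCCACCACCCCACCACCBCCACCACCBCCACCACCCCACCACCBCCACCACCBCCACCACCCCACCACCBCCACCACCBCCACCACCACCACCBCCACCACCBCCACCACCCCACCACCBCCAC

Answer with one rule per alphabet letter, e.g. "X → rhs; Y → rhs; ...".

A->CBC, B->CC, C->CAC

  step 0 ⇒ step 1: BBC ⇒ CC·CC·CAC
    B ↦ CC
    C ↦ CAC
    A ↦ CBC  (constrained at step 1)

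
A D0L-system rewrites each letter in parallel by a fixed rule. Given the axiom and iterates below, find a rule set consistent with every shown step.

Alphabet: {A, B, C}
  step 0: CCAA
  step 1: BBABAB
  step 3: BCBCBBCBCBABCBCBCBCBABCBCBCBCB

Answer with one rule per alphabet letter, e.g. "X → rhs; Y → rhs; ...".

A->AB, B->CBC, C->B

  step 0 ⇒ step 1: CCAA ⇒ B·B·AB·AB
    A ↦ AB
    C ↦ B
    B ↦ CBC  (constrained at step 1)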